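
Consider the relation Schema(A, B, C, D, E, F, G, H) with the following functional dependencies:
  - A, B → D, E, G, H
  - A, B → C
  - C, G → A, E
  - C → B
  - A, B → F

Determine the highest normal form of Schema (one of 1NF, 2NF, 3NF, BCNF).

Candidate keys: {A, B}, {A, C}, {C, G}. Prime attributes: {A, B, C, G}.
C → B breaks BCNF: {C}⁺ = {B, C}, so {C} is not a superkey.
Its right-hand attributes {B} are all prime, as are those of every other non-superkey FD — the relation is in 3NF.

3NF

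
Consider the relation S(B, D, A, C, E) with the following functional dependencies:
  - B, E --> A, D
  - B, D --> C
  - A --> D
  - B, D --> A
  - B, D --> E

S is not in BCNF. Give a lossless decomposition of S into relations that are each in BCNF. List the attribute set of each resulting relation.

{A, B, C, E}; {A, D}

Candidate keys of the original relation: {A, B}, {B, D}, {B, E}.
Within {A, B, C, D, E}: {A}⁺ ∩ {A, B, C, D, E} = {A, D}, not the whole set, so A --> D violates BCNF; decompose into {A, D} and {A, B, C, E}.
{A, D} is in BCNF.
{A, B, C, E} is in BCNF.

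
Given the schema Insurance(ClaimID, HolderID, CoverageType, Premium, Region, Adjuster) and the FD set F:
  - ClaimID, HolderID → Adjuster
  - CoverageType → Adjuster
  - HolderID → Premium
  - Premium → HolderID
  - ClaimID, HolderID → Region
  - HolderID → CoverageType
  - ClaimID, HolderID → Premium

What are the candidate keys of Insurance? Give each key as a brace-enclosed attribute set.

No FD produces {ClaimID}, so it must be in every candidate key.
{ClaimID, HolderID}⁺ = {Adjuster, ClaimID, CoverageType, HolderID, Premium, Region}, which is every attribute, so {ClaimID, HolderID} is a candidate key.
{ClaimID, Premium}⁺ = {Adjuster, ClaimID, CoverageType, HolderID, Premium, Region}, which is every attribute, so {ClaimID, Premium} is a candidate key.
Any other superkey properly contains one of these, so there are no further candidate keys.

{ClaimID, HolderID}, {ClaimID, Premium}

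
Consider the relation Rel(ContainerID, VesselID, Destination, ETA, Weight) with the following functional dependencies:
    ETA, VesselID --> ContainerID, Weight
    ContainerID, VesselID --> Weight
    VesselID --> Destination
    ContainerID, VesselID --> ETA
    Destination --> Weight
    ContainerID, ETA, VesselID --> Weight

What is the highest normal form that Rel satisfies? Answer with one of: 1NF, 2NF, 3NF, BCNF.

1NF

Candidate keys: {ContainerID, VesselID}, {ETA, VesselID}. Prime attributes: {ContainerID, ETA, VesselID}.
For VesselID --> Destination we have {VesselID}⁺ = {Destination, VesselID, Weight}; {VesselID} is not a superkey, so BCNF fails.
VesselID --> Destination has non-prime {Destination} on the right and a non-superkey on the left, so 3NF fails.
{VesselID} is a proper subset of the key {ContainerID, VesselID}, and {VesselID}⁺ contains the non-prime attributes {Destination, Weight} — a partial dependency, so 2NF is violated.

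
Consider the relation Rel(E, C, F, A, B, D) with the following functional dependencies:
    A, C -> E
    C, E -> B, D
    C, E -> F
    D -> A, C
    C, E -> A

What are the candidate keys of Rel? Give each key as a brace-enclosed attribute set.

{D}⁺ = {A, B, C, D, E, F}, which is every attribute, so {D} is a candidate key.
{A, C}⁺ = {A, B, C, D, E, F}, which is every attribute, so {A, C} is a candidate key.
{C, E}⁺ = {A, B, C, D, E, F}, which is every attribute, so {C, E} is a candidate key.
These are minimal and exhaustive — every other superkey contains one of them.

{A, C}, {C, E}, {D}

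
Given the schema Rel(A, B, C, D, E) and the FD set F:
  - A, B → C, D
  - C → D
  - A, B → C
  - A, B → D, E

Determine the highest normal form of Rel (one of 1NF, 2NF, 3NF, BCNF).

2NF

Candidate key: {A, B}. Prime attributes: {A, B}.
For C → D we have {C}⁺ = {C, D}; {C} is not a superkey, so BCNF fails.
C → D determines the non-prime attribute {D} from a non-superkey — 3NF is violated.
Checking every proper subset of each key, none determines a non-prime attribute — 2NF is satisfied.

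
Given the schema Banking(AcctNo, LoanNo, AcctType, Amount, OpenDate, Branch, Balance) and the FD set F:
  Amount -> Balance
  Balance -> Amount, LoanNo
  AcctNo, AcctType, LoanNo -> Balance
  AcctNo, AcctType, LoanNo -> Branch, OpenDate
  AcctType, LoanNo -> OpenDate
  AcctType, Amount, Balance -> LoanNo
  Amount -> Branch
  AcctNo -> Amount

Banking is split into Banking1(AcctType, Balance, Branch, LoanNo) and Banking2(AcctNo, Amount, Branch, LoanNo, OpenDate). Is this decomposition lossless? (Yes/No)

Banking1 ∩ Banking2 = {Branch, LoanNo}; its closure under F is {Branch, LoanNo}.
Neither Banking1 nor Banking2 is contained in that closure, so the decomposition is lossy.

No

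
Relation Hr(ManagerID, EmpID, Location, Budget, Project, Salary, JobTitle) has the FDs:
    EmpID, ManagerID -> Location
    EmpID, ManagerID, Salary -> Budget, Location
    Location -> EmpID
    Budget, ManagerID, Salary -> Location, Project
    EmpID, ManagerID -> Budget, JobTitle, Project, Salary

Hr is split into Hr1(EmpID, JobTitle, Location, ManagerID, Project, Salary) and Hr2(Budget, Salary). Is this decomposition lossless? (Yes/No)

Hr1 ∩ Hr2 = {Salary}; its closure under F is {Salary}.
The closure covers neither Hr1 nor Hr2 entirely; the join is not lossless.

No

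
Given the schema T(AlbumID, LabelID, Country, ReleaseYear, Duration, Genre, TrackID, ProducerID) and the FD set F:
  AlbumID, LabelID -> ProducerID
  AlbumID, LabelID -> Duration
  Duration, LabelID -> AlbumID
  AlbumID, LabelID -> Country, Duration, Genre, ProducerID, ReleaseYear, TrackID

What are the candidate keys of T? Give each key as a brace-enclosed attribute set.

{LabelID} never appears on the right of any FD, so every key must include it.
{AlbumID, LabelID} is a candidate key since {AlbumID, LabelID}⁺ = {AlbumID, Country, Duration, Genre, LabelID, ProducerID, ReleaseYear, TrackID} covers every attribute.
{Duration, LabelID} is a candidate key since {Duration, LabelID}⁺ = {AlbumID, Country, Duration, Genre, LabelID, ProducerID, ReleaseYear, TrackID} covers every attribute.
No proper subset of any of these is a key, and no other minimal superkey exists.

{AlbumID, LabelID}, {Duration, LabelID}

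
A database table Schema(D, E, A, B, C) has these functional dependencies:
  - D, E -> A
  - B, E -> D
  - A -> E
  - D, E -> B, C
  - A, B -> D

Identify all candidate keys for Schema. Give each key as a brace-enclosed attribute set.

{A, B}, {A, D}, {B, E}, {D, E}

{A, B} is a candidate key since {A, B}⁺ = {A, B, C, D, E} covers every attribute.
{A, D} is a candidate key since {A, D}⁺ = {A, B, C, D, E} covers every attribute.
{B, E} is a candidate key since {B, E}⁺ = {A, B, C, D, E} covers every attribute.
{D, E} is a candidate key since {D, E}⁺ = {A, B, C, D, E} covers every attribute.
Any other superkey properly contains one of these, so there are no further candidate keys.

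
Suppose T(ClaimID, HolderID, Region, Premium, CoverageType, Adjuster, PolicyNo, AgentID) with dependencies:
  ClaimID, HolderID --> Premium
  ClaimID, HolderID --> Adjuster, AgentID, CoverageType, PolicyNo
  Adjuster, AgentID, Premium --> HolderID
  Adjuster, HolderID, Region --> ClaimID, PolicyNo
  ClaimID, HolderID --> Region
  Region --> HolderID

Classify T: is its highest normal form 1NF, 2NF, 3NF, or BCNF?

Candidate keys: {Adjuster, AgentID, ClaimID, Premium}, {Adjuster, Region}, {ClaimID, HolderID}, {ClaimID, Region}. Prime attributes: {Adjuster, AgentID, ClaimID, HolderID, Premium, Region}.
For Adjuster, AgentID, Premium --> HolderID we have {Adjuster, AgentID, Premium}⁺ = {Adjuster, AgentID, HolderID, Premium}; {Adjuster, AgentID, Premium} is not a superkey, so BCNF fails.
Since {HolderID} ⊆ prime attributes and every other non-superkey FD also has a prime right side, the schema is in 3NF.

3NF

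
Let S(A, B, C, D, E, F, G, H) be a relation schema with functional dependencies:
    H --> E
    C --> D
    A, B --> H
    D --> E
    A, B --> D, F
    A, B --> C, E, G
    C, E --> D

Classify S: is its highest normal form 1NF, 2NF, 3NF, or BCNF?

2NF

Candidate key: {A, B}. Prime attributes: {A, B}.
H --> E: {H}⁺ = {E, H}, which is not all of the attributes, so the left side is not a superkey — BCNF is violated.
Because {E} is non-prime and the left side of H --> E is not a superkey, the relation is not in 3NF.
No non-prime attribute depends on a proper subset of any candidate key, so 2NF holds.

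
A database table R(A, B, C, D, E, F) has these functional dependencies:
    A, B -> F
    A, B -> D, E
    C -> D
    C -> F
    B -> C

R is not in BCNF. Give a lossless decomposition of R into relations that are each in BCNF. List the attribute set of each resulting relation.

Candidate key of the original relation: {A, B}.
In {A, B, C, D, E, F}, {C} is not a superkey ({C}⁺ restricted to this set is {C, D, F}), so split on C -> D, F into {C, D, F} and {A, B, C, E}.
{C, D, F}: every determinant is a superkey — BCNF.
In {A, B, C, E}, {B} is not a superkey ({B}⁺ restricted to this set is {B, C}), so split on B -> C into {B, C} and {A, B, E}.
{B, C}: every determinant is a superkey — BCNF.
{A, B, E}: every determinant is a superkey — BCNF.

{A, B, E}; {B, C}; {C, D, F}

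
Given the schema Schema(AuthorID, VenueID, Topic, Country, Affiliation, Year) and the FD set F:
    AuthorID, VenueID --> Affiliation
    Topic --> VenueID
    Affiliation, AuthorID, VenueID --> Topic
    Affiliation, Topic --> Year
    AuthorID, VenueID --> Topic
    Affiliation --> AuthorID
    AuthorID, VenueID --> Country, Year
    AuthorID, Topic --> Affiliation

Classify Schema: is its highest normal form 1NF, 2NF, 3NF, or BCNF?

3NF

Candidate keys: {Affiliation, Topic}, {Affiliation, VenueID}, {AuthorID, Topic}, {AuthorID, VenueID}. Prime attributes: {Affiliation, AuthorID, Topic, VenueID}.
Topic --> VenueID breaks BCNF: {Topic}⁺ = {Topic, VenueID}, so {Topic} is not a superkey.
Its right-hand attributes {VenueID} are all prime, as are those of every other non-superkey FD — the relation is in 3NF.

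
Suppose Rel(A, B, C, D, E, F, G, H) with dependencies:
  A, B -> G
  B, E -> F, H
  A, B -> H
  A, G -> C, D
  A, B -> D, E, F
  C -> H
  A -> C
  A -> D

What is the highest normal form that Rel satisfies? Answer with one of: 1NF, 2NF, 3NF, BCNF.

1NF

Candidate key: {A, B}. Prime attributes: {A, B}.
B, E -> F, H breaks BCNF: {B, E}⁺ = {B, E, F, H}, so {B, E} is not a superkey.
B, E -> F, H determines the non-prime attributes {F, H} from a non-superkey — 3NF is violated.
Since {A} ⊂ {A, B} and {A}⁺ ⊇ {C, D, H} with {C, D, H} non-prime, there is a partial dependency; 2NF fails.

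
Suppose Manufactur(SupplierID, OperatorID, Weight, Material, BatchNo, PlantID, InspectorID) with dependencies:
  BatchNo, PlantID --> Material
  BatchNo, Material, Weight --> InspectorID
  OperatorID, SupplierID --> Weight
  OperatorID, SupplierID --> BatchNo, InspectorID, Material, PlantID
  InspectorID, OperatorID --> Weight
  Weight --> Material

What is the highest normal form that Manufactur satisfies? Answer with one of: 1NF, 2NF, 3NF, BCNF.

Candidate key: {OperatorID, SupplierID}. Prime attributes: {OperatorID, SupplierID}.
For BatchNo, PlantID --> Material we have {BatchNo, PlantID}⁺ = {BatchNo, Material, PlantID}; {BatchNo, PlantID} is not a superkey, so BCNF fails.
BatchNo, PlantID --> Material has non-prime {Material} on the right and a non-superkey on the left, so 3NF fails.
No proper subset of a key has a non-prime attribute in its closure, so there is no partial dependency; 2NF holds.

2NF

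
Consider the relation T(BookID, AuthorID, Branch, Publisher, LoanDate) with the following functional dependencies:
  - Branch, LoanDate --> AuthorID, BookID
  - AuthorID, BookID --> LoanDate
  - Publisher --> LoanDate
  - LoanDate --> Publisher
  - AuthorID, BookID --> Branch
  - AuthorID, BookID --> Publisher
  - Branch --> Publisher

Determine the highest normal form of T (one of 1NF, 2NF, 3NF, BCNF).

2NF

Candidate keys: {AuthorID, BookID}, {Branch}. Prime attributes: {AuthorID, BookID, Branch}.
For Publisher --> LoanDate we have {Publisher}⁺ = {LoanDate, Publisher}; {Publisher} is not a superkey, so BCNF fails.
Because {LoanDate} is non-prime and the left side of Publisher --> LoanDate is not a superkey, the relation is not in 3NF.
No proper subset of a key has a non-prime attribute in its closure, so there is no partial dependency; 2NF holds.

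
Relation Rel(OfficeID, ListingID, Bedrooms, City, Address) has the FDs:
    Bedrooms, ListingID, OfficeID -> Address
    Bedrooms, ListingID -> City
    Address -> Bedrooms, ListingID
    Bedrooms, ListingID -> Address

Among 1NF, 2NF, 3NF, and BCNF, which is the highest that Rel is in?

1NF

Candidate keys: {Address, OfficeID}, {Bedrooms, ListingID, OfficeID}. Prime attributes: {Address, Bedrooms, ListingID, OfficeID}.
For Bedrooms, ListingID -> City we have {Bedrooms, ListingID}⁺ = {Address, Bedrooms, City, ListingID}; {Bedrooms, ListingID} is not a superkey, so BCNF fails.
Because {City} is non-prime and the left side of Bedrooms, ListingID -> City is not a superkey, the relation is not in 3NF.
The proper key subset {Address} of {Address, OfficeID} determines non-prime {City}, so the relation is not even in 2NF.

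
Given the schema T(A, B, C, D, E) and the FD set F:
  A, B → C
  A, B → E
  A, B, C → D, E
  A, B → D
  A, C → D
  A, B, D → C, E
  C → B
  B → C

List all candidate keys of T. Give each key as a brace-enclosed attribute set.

Attributes never on any right-hand side: {A} — every candidate key must contain it.
{A, B}⁺ = {A, B, C, D, E}, which is every attribute, so {A, B} is a candidate key.
{A, C}⁺ = {A, B, C, D, E}, which is every attribute, so {A, C} is a candidate key.
These are minimal and exhaustive — every other superkey contains one of them.

{A, B}, {A, C}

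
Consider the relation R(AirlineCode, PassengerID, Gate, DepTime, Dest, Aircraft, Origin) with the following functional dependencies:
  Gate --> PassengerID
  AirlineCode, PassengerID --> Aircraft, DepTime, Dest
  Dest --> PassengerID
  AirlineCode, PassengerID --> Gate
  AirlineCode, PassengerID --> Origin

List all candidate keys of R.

Attributes never on any right-hand side: {AirlineCode} — every candidate key must contain it.
Closure of {AirlineCode, Dest} is {Aircraft, AirlineCode, DepTime, Dest, Gate, Origin, PassengerID}, the whole schema; {AirlineCode, Dest} is a candidate key.
Closure of {AirlineCode, Gate} is {Aircraft, AirlineCode, DepTime, Dest, Gate, Origin, PassengerID}, the whole schema; {AirlineCode, Gate} is a candidate key.
Closure of {AirlineCode, PassengerID} is {Aircraft, AirlineCode, DepTime, Dest, Gate, Origin, PassengerID}, the whole schema; {AirlineCode, PassengerID} is a candidate key.
No proper subset of any of these is a key, and no other minimal superkey exists.

{AirlineCode, Dest}, {AirlineCode, Gate}, {AirlineCode, PassengerID}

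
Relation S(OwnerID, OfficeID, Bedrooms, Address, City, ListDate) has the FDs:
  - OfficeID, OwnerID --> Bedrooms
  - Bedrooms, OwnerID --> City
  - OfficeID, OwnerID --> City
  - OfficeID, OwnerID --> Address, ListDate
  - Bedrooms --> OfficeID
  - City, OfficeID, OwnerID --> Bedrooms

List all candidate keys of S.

{Bedrooms, OwnerID}, {OfficeID, OwnerID}

{OwnerID} never appears on the right of any FD, so every key must include it.
Closure of {Bedrooms, OwnerID} is {Address, Bedrooms, City, ListDate, OfficeID, OwnerID}, the whole schema; {Bedrooms, OwnerID} is a candidate key.
Closure of {OfficeID, OwnerID} is {Address, Bedrooms, City, ListDate, OfficeID, OwnerID}, the whole schema; {OfficeID, OwnerID} is a candidate key.
These are minimal and exhaustive — every other superkey contains one of them.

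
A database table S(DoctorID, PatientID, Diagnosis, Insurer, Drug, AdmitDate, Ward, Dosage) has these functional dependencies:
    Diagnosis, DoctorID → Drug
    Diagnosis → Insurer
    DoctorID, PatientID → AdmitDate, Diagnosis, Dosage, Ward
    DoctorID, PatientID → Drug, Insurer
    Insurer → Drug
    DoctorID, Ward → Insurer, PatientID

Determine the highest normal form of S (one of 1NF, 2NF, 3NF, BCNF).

Candidate keys: {DoctorID, PatientID}, {DoctorID, Ward}. Prime attributes: {DoctorID, PatientID, Ward}.
Diagnosis, DoctorID → Drug: {Diagnosis, DoctorID}⁺ = {Diagnosis, DoctorID, Drug, Insurer}, which is not all of the attributes, so the left side is not a superkey — BCNF is violated.
Diagnosis, DoctorID → Drug has non-prime {Drug} on the right and a non-superkey on the left, so 3NF fails.
Checking every proper subset of each key, none determines a non-prime attribute — 2NF is satisfied.

2NF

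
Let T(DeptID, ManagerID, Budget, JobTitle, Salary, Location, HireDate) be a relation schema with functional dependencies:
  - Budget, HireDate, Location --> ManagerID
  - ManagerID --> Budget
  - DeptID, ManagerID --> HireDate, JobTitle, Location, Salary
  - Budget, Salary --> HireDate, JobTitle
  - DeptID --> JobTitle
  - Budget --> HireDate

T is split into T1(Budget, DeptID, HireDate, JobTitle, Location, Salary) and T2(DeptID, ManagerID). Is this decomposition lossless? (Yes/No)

Common attributes: {DeptID}; their closure is {DeptID, JobTitle}.
The closure covers neither T1 nor T2 entirely; the join is not lossless.

No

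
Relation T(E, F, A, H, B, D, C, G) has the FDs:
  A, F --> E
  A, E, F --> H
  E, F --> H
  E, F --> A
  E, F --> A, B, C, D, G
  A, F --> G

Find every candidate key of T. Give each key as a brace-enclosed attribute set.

{A, F}, {E, F}

{F} never appears on the right of any FD, so every key must include it.
{A, F}⁺ = {A, B, C, D, E, F, G, H}, which is every attribute, so {A, F} is a candidate key.
{E, F}⁺ = {A, B, C, D, E, F, G, H}, which is every attribute, so {E, F} is a candidate key.
Any other superkey properly contains one of these, so there are no further candidate keys.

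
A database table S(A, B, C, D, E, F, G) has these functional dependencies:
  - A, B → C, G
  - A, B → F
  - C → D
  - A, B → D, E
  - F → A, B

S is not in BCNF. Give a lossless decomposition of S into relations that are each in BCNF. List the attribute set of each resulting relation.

Candidate keys of the original relation: {A, B}, {F}.
Within {A, B, C, D, E, F, G}: {C}⁺ ∩ {A, B, C, D, E, F, G} = {C, D}, not the whole set, so C → D violates BCNF; decompose into {C, D} and {A, B, C, E, F, G}.
{C, D} has no BCNF violation.
{A, B, C, E, F, G} has no BCNF violation.

{A, B, C, E, F, G}; {C, D}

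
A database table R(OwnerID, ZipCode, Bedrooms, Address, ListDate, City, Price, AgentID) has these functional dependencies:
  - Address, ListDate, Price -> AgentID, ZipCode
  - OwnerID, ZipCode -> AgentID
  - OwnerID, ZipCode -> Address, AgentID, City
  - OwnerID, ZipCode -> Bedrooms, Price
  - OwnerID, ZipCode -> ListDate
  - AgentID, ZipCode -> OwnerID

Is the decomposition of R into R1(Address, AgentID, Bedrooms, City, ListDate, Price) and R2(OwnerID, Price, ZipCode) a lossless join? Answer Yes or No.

No

R1 ∩ R2 = {Price}; its closure under F is {Price}.
The closure covers neither R1 nor R2 entirely; the join is not lossless.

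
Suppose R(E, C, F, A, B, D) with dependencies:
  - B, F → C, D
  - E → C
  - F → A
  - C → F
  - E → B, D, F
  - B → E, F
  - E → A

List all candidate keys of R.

{B} is a candidate key since {B}⁺ = {A, B, C, D, E, F} covers every attribute.
{E} is a candidate key since {E}⁺ = {A, B, C, D, E, F} covers every attribute.
These are minimal and exhaustive — every other superkey contains one of them.

{B}, {E}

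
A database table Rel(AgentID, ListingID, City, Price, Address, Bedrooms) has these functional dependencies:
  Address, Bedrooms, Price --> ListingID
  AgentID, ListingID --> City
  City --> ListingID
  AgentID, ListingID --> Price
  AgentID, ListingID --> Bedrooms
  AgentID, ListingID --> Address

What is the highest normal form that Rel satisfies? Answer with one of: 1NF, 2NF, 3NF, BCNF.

3NF

Candidate keys: {Address, AgentID, Bedrooms, Price}, {AgentID, City}, {AgentID, ListingID}. Prime attributes: {Address, AgentID, Bedrooms, City, ListingID, Price}.
Address, Bedrooms, Price --> ListingID: {Address, Bedrooms, Price}⁺ = {Address, Bedrooms, ListingID, Price}, which is not all of the attributes, so the left side is not a superkey — BCNF is violated.
But every attribute on its right side ({ListingID}) is prime, and the same holds for every other non-superkey FD, so 3NF still holds.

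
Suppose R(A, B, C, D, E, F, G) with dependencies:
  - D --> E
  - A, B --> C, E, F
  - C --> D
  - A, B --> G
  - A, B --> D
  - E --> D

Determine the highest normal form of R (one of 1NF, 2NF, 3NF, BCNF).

2NF

Candidate key: {A, B}. Prime attributes: {A, B}.
D --> E breaks BCNF: {D}⁺ = {D, E}, so {D} is not a superkey.
D --> E determines the non-prime attribute {E} from a non-superkey — 3NF is violated.
No non-prime attribute depends on a proper subset of any candidate key, so 2NF holds.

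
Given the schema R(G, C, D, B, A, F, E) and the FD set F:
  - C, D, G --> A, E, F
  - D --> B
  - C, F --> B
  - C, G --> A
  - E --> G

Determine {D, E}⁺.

Start with {D, E}.
D --> B applies; add {B} → now {B, D, E}.
E --> G applies; add {G} → now {B, D, E, G}.
No further FD applies.

{B, D, E, G}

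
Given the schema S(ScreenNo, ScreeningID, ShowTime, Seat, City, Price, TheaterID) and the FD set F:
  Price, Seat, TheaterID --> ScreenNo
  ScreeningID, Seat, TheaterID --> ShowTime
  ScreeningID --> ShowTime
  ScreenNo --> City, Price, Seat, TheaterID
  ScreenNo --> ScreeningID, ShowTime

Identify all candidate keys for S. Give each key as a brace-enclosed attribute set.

Closure of {ScreenNo} is {City, Price, ScreenNo, ScreeningID, Seat, ShowTime, TheaterID}, the whole schema; {ScreenNo} is a candidate key.
Closure of {Price, Seat, TheaterID} is {City, Price, ScreenNo, ScreeningID, Seat, ShowTime, TheaterID}, the whole schema; {Price, Seat, TheaterID} is a candidate key.
These are minimal and exhaustive — every other superkey contains one of them.

{Price, Seat, TheaterID}, {ScreenNo}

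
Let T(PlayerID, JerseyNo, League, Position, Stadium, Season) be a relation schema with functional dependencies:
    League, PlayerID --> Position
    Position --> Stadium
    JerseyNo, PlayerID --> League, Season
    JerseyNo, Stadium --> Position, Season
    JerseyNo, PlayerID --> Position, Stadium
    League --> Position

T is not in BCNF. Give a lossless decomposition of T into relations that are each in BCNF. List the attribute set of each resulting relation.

{JerseyNo, League, PlayerID}; {JerseyNo, League, Season}; {League, Position}; {Position, Stadium}

Candidate key of the original relation: {JerseyNo, PlayerID}.
Within {JerseyNo, League, PlayerID, Position, Season, Stadium}: {League, PlayerID}⁺ ∩ {JerseyNo, League, PlayerID, Position, Season, Stadium} = {League, PlayerID, Position, Stadium}, not the whole set, so League, PlayerID --> Position, Stadium violates BCNF; decompose into {League, PlayerID, Position, Stadium} and {JerseyNo, League, PlayerID, Season}.
Within {League, PlayerID, Position, Stadium}: {Position}⁺ ∩ {League, PlayerID, Position, Stadium} = {Position, Stadium}, not the whole set, so Position --> Stadium violates BCNF; decompose into {Position, Stadium} and {League, PlayerID, Position}.
{Position, Stadium}: every determinant is a superkey — BCNF.
Within {League, PlayerID, Position}: {League}⁺ ∩ {League, PlayerID, Position} = {League, Position}, not the whole set, so League --> Position violates BCNF; decompose into {League, Position} and {League, PlayerID}.
{League, Position}: every determinant is a superkey — BCNF.
{League, PlayerID}: every determinant is a superkey — BCNF.
Within {JerseyNo, League, PlayerID, Season}: {JerseyNo, League}⁺ ∩ {JerseyNo, League, PlayerID, Season} = {JerseyNo, League, Season}, not the whole set, so JerseyNo, League --> Season violates BCNF; decompose into {JerseyNo, League, Season} and {JerseyNo, League, PlayerID}.
{JerseyNo, League, Season}: every determinant is a superkey — BCNF.
{JerseyNo, League, PlayerID}: every determinant is a superkey — BCNF.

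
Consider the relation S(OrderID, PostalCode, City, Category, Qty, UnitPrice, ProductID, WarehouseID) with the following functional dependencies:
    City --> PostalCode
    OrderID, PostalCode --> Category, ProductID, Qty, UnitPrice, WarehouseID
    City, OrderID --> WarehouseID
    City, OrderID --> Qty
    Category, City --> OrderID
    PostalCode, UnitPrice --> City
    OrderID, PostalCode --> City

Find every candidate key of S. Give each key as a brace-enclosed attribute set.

Closure of {Category, City} is {Category, City, OrderID, PostalCode, ProductID, Qty, UnitPrice, WarehouseID}, the whole schema; {Category, City} is a candidate key.
Closure of {City, OrderID} is {Category, City, OrderID, PostalCode, ProductID, Qty, UnitPrice, WarehouseID}, the whole schema; {City, OrderID} is a candidate key.
Closure of {OrderID, PostalCode} is {Category, City, OrderID, PostalCode, ProductID, Qty, UnitPrice, WarehouseID}, the whole schema; {OrderID, PostalCode} is a candidate key.
Closure of {Category, PostalCode, UnitPrice} is {Category, City, OrderID, PostalCode, ProductID, Qty, UnitPrice, WarehouseID}, the whole schema; {Category, PostalCode, UnitPrice} is a candidate key.
These are minimal and exhaustive — every other superkey contains one of them.

{Category, City}, {Category, PostalCode, UnitPrice}, {City, OrderID}, {OrderID, PostalCode}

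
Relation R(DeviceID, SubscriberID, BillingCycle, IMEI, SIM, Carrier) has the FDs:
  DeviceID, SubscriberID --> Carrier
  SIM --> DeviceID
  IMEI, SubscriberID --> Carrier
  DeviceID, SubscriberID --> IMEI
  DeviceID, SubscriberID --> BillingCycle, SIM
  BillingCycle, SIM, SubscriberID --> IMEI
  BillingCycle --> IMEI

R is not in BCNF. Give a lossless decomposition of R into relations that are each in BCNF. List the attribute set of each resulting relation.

{BillingCycle, IMEI}; {BillingCycle, SIM, SubscriberID}; {Carrier, IMEI, SubscriberID}; {DeviceID, SIM}

Candidate keys of the original relation: {DeviceID, SubscriberID}, {SIM, SubscriberID}.
{BillingCycle, Carrier, DeviceID, IMEI, SIM, SubscriberID}: {SIM} determines {DeviceID, SIM} here but is not a superkey — split on SIM --> DeviceID, giving {DeviceID, SIM} and {BillingCycle, Carrier, IMEI, SIM, SubscriberID}.
{DeviceID, SIM} is in BCNF.
{BillingCycle, Carrier, IMEI, SIM, SubscriberID}: {IMEI, SubscriberID} determines {Carrier, IMEI, SubscriberID} here but is not a superkey — split on IMEI, SubscriberID --> Carrier, giving {Carrier, IMEI, SubscriberID} and {BillingCycle, IMEI, SIM, SubscriberID}.
{Carrier, IMEI, SubscriberID} is in BCNF.
{BillingCycle, IMEI, SIM, SubscriberID}: {BillingCycle} determines {BillingCycle, IMEI} here but is not a superkey — split on BillingCycle --> IMEI, giving {BillingCycle, IMEI} and {BillingCycle, SIM, SubscriberID}.
{BillingCycle, IMEI} is in BCNF.
{BillingCycle, SIM, SubscriberID} is in BCNF.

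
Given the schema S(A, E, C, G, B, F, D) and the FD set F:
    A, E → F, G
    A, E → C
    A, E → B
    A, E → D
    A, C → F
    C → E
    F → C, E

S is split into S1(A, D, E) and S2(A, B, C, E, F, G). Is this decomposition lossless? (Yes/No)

S1 ∩ S2 = {A, E}; its closure under F is {A, B, C, D, E, F, G}.
S1 is contained in that closure, so S1 ∩ S2 → S1 holds and the join is lossless.

Yes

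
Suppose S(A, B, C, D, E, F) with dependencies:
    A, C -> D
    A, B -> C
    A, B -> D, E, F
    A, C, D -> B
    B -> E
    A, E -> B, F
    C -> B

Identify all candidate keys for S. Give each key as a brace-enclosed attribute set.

{A, B}, {A, C}, {A, E}

Attributes never on any right-hand side: {A} — every candidate key must contain it.
{A, B} is a candidate key since {A, B}⁺ = {A, B, C, D, E, F} covers every attribute.
{A, C} is a candidate key since {A, C}⁺ = {A, B, C, D, E, F} covers every attribute.
{A, E} is a candidate key since {A, E}⁺ = {A, B, C, D, E, F} covers every attribute.
No proper subset of any of these is a key, and no other minimal superkey exists.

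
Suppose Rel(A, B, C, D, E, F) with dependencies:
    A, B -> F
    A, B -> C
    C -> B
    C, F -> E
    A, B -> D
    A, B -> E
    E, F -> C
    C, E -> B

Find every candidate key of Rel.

{A} never appears on the right of any FD, so every key must include it.
{A, B} is a candidate key since {A, B}⁺ = {A, B, C, D, E, F} covers every attribute.
{A, C} is a candidate key since {A, C}⁺ = {A, B, C, D, E, F} covers every attribute.
{A, E, F} is a candidate key since {A, E, F}⁺ = {A, B, C, D, E, F} covers every attribute.
These are minimal and exhaustive — every other superkey contains one of them.

{A, B}, {A, C}, {A, E, F}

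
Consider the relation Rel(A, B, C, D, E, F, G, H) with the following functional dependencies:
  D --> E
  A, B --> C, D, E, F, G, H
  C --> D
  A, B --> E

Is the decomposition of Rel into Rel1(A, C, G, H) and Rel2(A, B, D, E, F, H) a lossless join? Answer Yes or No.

The shared attributes are {A, H} and {A, H}⁺ = {A, H}.
Rel1 ⊄ {A, H} and Rel2 ⊄ {A, H}, so the split is lossy.

No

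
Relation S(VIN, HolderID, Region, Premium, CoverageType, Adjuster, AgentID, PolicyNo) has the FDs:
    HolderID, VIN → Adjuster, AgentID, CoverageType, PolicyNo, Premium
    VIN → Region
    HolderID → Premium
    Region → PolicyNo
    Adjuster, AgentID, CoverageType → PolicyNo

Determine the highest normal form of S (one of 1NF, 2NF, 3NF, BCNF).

1NF

Candidate key: {HolderID, VIN}. Prime attributes: {HolderID, VIN}.
For VIN → Region we have {VIN}⁺ = {PolicyNo, Region, VIN}; {VIN} is not a superkey, so BCNF fails.
VIN → Region determines the non-prime attribute {Region} from a non-superkey — 3NF is violated.
The proper key subset {HolderID} of {HolderID, VIN} determines non-prime {Premium}, so the relation is not even in 2NF.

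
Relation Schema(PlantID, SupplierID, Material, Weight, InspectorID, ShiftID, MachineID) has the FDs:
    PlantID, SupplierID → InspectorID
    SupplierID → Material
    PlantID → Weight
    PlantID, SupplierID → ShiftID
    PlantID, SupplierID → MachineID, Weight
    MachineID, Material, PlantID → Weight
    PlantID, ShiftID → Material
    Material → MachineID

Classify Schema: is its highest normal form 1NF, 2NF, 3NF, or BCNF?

Candidate key: {PlantID, SupplierID}. Prime attributes: {PlantID, SupplierID}.
SupplierID → Material: {SupplierID}⁺ = {MachineID, Material, SupplierID}, which is not all of the attributes, so the left side is not a superkey — BCNF is violated.
SupplierID → Material determines the non-prime attribute {Material} from a non-superkey — 3NF is violated.
Since {PlantID} ⊂ {PlantID, SupplierID} and {PlantID}⁺ ⊇ {Weight} with {Weight} non-prime, there is a partial dependency; 2NF fails.

1NF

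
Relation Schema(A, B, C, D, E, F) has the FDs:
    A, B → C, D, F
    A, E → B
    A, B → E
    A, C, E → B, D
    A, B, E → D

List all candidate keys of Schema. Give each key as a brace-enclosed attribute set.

{A, B}, {A, E}

No FD produces {A}, so it must be in every candidate key.
{A, B}⁺ = {A, B, C, D, E, F}, which is every attribute, so {A, B} is a candidate key.
{A, E}⁺ = {A, B, C, D, E, F}, which is every attribute, so {A, E} is a candidate key.
Any other superkey properly contains one of these, so there are no further candidate keys.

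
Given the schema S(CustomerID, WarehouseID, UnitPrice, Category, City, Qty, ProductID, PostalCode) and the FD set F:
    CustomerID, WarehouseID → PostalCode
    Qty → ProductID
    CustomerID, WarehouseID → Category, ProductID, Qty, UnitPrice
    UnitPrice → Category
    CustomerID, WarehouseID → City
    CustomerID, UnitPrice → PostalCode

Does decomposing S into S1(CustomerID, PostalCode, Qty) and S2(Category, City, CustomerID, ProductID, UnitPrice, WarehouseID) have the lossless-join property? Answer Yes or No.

Common attributes: {CustomerID}; their closure is {CustomerID}.
Neither S1 nor S2 is contained in that closure, so the decomposition is lossy.

No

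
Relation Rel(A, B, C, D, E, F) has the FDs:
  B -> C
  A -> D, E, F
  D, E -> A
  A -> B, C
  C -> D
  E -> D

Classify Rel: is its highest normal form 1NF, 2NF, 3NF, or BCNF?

Candidate keys: {A}, {E}. Prime attributes: {A, E}.
For B -> C we have {B}⁺ = {B, C, D}; {B} is not a superkey, so BCNF fails.
B -> C has non-prime {C} on the right and a non-superkey on the left, so 3NF fails.
All keys have size 1, which rules out partial dependencies — 2NF is satisfied.

2NF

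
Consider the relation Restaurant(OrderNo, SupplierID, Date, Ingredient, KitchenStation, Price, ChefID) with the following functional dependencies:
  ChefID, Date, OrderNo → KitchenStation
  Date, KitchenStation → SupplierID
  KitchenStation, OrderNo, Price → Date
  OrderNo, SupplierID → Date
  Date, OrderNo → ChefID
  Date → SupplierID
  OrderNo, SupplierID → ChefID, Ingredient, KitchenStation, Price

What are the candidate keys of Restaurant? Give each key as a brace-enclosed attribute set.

No FD produces {OrderNo}, so it must be in every candidate key.
{Date, OrderNo}⁺ = {ChefID, Date, Ingredient, KitchenStation, OrderNo, Price, SupplierID}, which is every attribute, so {Date, OrderNo} is a candidate key.
{OrderNo, SupplierID}⁺ = {ChefID, Date, Ingredient, KitchenStation, OrderNo, Price, SupplierID}, which is every attribute, so {OrderNo, SupplierID} is a candidate key.
{KitchenStation, OrderNo, Price}⁺ = {ChefID, Date, Ingredient, KitchenStation, OrderNo, Price, SupplierID}, which is every attribute, so {KitchenStation, OrderNo, Price} is a candidate key.
No proper subset of any of these is a key, and no other minimal superkey exists.

{Date, OrderNo}, {KitchenStation, OrderNo, Price}, {OrderNo, SupplierID}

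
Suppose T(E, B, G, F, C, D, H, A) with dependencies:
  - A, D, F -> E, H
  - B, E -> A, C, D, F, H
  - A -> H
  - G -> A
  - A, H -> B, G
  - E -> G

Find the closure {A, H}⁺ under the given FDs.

Start with {A, H}.
A, H -> B, G applies; add {B, G} → now {A, B, G, H}.
No further FD applies.

{A, B, G, H}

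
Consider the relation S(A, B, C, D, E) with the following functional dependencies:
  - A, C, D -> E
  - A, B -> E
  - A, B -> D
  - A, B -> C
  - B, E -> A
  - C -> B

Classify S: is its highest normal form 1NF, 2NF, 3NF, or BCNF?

3NF

Candidate keys: {A, B}, {A, C}, {B, E}, {C, E}. Prime attributes: {A, B, C, E}.
C -> B: {C}⁺ = {B, C}, which is not all of the attributes, so the left side is not a superkey — BCNF is violated.
But every attribute on its right side ({B}) is prime, and the same holds for every other non-superkey FD, so 3NF still holds.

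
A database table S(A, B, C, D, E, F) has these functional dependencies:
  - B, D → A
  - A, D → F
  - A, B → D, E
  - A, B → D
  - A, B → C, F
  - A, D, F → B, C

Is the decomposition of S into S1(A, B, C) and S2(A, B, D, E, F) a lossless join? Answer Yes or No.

Yes

The shared attributes are {A, B} and {A, B}⁺ = {A, B, C, D, E, F}.
Since S1 ⊆ {A, B, C, D, E, F}, the intersection is a superkey of S1; the decomposition is lossless.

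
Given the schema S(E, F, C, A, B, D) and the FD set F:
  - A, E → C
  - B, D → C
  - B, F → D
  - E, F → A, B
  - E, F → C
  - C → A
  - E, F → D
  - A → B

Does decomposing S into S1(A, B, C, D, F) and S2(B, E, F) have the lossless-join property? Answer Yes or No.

The shared attributes are {B, F} and {B, F}⁺ = {A, B, C, D, F}.
This includes all of S1, so the common attributes are a superkey of S1 — the join is lossless.

Yes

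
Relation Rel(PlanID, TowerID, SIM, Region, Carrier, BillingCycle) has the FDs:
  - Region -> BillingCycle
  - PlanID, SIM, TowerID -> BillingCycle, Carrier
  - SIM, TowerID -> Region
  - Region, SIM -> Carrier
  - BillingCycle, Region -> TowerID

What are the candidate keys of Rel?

No FD produces {PlanID, SIM}, so they must be in every candidate key.
{PlanID, Region, SIM} is a candidate key since {PlanID, Region, SIM}⁺ = {BillingCycle, Carrier, PlanID, Region, SIM, TowerID} covers every attribute.
{PlanID, SIM, TowerID} is a candidate key since {PlanID, SIM, TowerID}⁺ = {BillingCycle, Carrier, PlanID, Region, SIM, TowerID} covers every attribute.
Any other superkey properly contains one of these, so there are no further candidate keys.

{PlanID, Region, SIM}, {PlanID, SIM, TowerID}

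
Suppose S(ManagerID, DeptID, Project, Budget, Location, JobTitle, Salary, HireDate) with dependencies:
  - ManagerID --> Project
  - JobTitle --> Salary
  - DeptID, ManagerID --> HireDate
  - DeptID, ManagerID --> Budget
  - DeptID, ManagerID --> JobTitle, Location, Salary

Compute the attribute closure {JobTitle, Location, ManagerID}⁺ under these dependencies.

Start with {JobTitle, Location, ManagerID}.
ManagerID --> Project applies; add {Project} → now {JobTitle, Location, ManagerID, Project}.
JobTitle --> Salary applies; add {Salary} → now {JobTitle, Location, ManagerID, Project, Salary}.
No further FD applies.

{JobTitle, Location, ManagerID, Project, Salary}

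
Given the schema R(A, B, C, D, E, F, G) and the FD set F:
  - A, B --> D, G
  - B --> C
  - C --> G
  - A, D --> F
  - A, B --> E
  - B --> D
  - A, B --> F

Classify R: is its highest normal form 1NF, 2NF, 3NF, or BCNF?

Candidate key: {A, B}. Prime attributes: {A, B}.
B --> C: {B}⁺ = {B, C, D, G}, which is not all of the attributes, so the left side is not a superkey — BCNF is violated.
B --> C determines the non-prime attribute {C} from a non-superkey — 3NF is violated.
{B} is a proper subset of the key {A, B}, and {B}⁺ contains the non-prime attributes {C, D, G} — a partial dependency, so 2NF is violated.

1NF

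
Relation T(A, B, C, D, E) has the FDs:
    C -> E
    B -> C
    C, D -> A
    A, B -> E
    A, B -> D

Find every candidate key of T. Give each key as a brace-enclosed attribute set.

{A, B}, {B, D}

{B} never appears on the right of any FD, so every key must include it.
Closure of {A, B} is {A, B, C, D, E}, the whole schema; {A, B} is a candidate key.
Closure of {B, D} is {A, B, C, D, E}, the whole schema; {B, D} is a candidate key.
These are minimal and exhaustive — every other superkey contains one of them.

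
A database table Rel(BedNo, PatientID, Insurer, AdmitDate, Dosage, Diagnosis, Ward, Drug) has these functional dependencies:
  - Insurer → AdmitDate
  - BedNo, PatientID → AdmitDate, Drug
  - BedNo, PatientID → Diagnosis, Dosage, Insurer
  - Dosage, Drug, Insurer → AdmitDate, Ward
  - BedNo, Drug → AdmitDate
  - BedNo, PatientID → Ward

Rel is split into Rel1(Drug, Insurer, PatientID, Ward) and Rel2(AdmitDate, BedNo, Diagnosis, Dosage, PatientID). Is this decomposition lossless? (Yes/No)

No

The shared attributes are {PatientID} and {PatientID}⁺ = {PatientID}.
Rel1 ⊄ {PatientID} and Rel2 ⊄ {PatientID}, so the split is lossy.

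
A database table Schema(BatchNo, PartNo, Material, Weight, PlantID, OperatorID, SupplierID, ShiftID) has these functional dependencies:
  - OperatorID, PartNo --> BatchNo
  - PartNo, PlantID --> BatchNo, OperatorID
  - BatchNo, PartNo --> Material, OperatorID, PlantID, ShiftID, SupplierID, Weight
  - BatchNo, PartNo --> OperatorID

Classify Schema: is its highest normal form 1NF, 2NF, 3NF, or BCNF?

Candidate keys: {BatchNo, PartNo}, {OperatorID, PartNo}, {PartNo, PlantID}. Prime attributes: {BatchNo, OperatorID, PartNo, PlantID}.
The left-hand side of every FD is a superkey, so BCNF is satisfied.

BCNF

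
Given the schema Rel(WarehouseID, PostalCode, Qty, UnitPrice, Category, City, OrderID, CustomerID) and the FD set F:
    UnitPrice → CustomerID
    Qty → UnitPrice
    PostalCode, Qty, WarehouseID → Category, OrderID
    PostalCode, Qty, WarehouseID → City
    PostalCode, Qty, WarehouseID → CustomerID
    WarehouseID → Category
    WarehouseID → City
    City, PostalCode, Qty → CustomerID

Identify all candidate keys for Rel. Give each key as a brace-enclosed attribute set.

No FD produces {PostalCode, Qty, WarehouseID}, so they must be in every candidate key.
Closure of {PostalCode, Qty, WarehouseID} is {Category, City, CustomerID, OrderID, PostalCode, Qty, UnitPrice, WarehouseID}, the whole schema; {PostalCode, Qty, WarehouseID} is a candidate key.
Every other attribute set either contains this one or has a smaller closure.

{PostalCode, Qty, WarehouseID}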